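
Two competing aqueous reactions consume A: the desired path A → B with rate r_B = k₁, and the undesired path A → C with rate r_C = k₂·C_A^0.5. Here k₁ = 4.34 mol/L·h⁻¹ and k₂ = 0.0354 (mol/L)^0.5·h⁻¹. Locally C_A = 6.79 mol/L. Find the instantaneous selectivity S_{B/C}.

S_{B/C} = r_B/r_C = (k₁)/(k₂·C_A^0.5) = (k₁/k₂)·C_A^-0.5.
= (4.34) / (0.0354×6.790^0.5) = 4.340/0.09224 = 47.0.
The undesired path is higher order in A, so low C_A (CSTR or dilute feed) favours B.

47.0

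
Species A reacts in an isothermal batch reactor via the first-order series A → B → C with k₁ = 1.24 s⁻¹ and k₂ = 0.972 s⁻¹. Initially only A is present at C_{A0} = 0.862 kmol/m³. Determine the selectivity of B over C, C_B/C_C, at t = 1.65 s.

The intermediate concentration in a first-order A→B→C sequence is C_B = k₁C_{A0}(e^(−k₁t) − e^(−k₂t))/(k₂−k₁).
e^(−k₁t) = e^(−1.24×1.65) = e^(−2.046) = 0.1293; e^(−k₂t) = e^(−1.604) = 0.2011.
C_B = 1.24×0.862/(0.972−1.24) × (0.1293−0.2011) = (-3.988)×(-0.07188) = 0.2867 kmol/m³.
C_A = C_{A0}e^(−k₁t) = 0.1114 kmol/m³, so C_C = C_{A0}−C_A−C_B = 0.4639 kmol/m³; C_B/C_C = 0.618.

0.618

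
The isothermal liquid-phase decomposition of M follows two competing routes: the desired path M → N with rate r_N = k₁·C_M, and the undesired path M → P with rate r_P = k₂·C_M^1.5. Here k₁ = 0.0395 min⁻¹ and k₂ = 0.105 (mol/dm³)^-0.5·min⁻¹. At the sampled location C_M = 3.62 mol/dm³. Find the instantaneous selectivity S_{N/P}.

0.198

S_{N/P} = r_N/r_P = (k₁·C_M)/(k₂·C_M^1.5) = (k₁/k₂)·C_M^-0.5.
= (0.0395×3.620) / (0.105×3.620^1.5) = 0.1430/0.7232 = 0.198.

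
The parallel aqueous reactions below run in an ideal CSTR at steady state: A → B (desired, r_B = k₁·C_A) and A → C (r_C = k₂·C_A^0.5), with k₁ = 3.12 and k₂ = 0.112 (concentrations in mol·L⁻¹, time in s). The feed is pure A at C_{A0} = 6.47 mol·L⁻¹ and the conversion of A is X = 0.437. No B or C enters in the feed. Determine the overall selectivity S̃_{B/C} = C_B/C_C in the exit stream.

Exit C_A = C_{A0}(1−X) = 6.47×0.563 = 3.643 mol·L⁻¹.
In a CSTR the entire volume is at exit conditions, so r_B = 3.12×3.643 = 11.36 and r_C = 0.112×3.643^0.5 = 0.2138.
Overall selectivity = C_B/C_C = r_Bτ/(r_Cτ) = r_B/r_C = 53.2.

53.2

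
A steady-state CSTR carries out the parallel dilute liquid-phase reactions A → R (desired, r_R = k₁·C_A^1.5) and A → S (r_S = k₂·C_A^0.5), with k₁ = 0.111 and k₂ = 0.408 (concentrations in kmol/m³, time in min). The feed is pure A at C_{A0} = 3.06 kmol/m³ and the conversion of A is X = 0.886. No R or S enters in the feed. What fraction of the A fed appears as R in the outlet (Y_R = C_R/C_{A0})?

0.0768

Exit C_A = C_{A0}(1−X) = 3.06×0.114 = 0.3488 kmol/m³.
Rates in a CSTR are evaluated at the outlet concentration: r_R = 0.111×0.3488^1.5 = 0.02287, r_S = 0.408×0.3488^0.5 = 0.2410.
Fraction of consumed A going to R: r_R/(r_R+r_S) = 0.08668.
C_R = 0.08668·C_{A0}·X = 0.08668×3.06×0.886 = 0.235 kmol/m³; Y_R = C_R/C_{A0} = 0.0768.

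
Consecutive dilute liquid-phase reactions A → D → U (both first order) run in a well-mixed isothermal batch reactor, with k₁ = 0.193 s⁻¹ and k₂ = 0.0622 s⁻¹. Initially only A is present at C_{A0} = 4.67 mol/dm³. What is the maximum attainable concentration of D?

For a first-order series the maximum intermediate yield is C_{D,max}/C_{A0} = (k₁/k₂)^[k₂/(k₂−k₁)].
= (0.193/0.0622)^(0.0622/(0.0622−0.193)) = (3.103)^(-0.4755) = 0.5836.
C_{D,max} = 0.5836×4.67 = 2.73 mol/dm³.

2.73 mol/dm³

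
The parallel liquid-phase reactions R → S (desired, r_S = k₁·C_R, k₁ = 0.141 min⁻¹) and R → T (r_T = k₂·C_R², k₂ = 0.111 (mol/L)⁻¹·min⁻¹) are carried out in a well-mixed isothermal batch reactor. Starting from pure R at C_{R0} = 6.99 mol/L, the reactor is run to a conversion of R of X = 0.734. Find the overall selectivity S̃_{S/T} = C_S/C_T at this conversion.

C_R = C_{R0}(1−X) = 1.859 mol/L.
Along a PFR/batch, dC_S/dC_R = −r_S/(r_S+r_T) = −k₁/(k₁+k₂·C_R).
Integrating from C_{R0} to C_R: C_S = (0.141/0.111)·ln[(0.141+0.111·6.99)/(0.141+0.111·1.86)] = 1.270·ln(0.9169/0.3474) = 1.233 mol/L.
C_T = (C_{R0}−C_R)−C_S = 3.898 mol/L; S̃_{S/T} = 1.233/3.898 = 0.316.

0.316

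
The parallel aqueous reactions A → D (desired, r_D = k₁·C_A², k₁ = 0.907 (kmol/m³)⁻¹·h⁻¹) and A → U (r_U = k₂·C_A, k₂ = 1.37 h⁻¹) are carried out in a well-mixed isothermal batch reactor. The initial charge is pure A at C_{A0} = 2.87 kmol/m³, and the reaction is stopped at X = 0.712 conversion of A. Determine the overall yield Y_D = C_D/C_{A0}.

0.381

C_A = C_{A0}(1−X) = 0.8266 kmol/m³.
Along a PFR/batch, dC_U/dC_A = −r_U/(r_D+r_U) = −k₂/(k₂+k₁·C_A).
Integrating from C_{A0} to C_A: C_U = (1.37/0.907)·ln[(1.37+0.907·2.87)/(1.37+0.907·0.827)] = 1.510·ln(3.973/2.120) = 0.9490 kmol/m³.
Then C_D = (C_{A0}−C_A) − C_U = 2.043 − 0.9490 = 1.094 kmol/m³.
Y_D = C_D/C_{A0} = 1.094/2.87 = 0.381.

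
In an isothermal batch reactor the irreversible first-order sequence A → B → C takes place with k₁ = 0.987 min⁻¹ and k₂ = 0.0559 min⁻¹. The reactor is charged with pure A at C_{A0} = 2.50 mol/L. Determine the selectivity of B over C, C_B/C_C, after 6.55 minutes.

The intermediate concentration in a first-order A→B→C sequence is C_B = k₁C_{A0}(e^(−k₁t) − e^(−k₂t))/(k₂−k₁).
e^(−k₁t) = e^(−0.987×6.55) = e^(−6.465) = 0.001557; e^(−k₂t) = e^(−0.3661) = 0.6934.
C_B = 0.987×2.50/(0.0559−0.987) × (0.001557−0.6934) = (-2.650)×(-0.6918) = 1.833 mol/L.
C_A = C_{A0}e^(−k₁t) = 0.003893 mol/L, so C_C = C_{A0}−C_A−C_B = 0.6627 mol/L; C_B/C_C = 2.77.

2.77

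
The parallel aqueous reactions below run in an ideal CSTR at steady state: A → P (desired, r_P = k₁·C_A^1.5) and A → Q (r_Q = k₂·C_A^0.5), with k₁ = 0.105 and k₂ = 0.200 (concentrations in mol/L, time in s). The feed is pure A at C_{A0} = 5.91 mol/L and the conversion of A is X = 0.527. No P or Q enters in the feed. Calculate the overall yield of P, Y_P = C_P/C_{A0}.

Exit C_A = C_{A0}(1−X) = 5.91×0.473 = 2.795 mol/L.
Rates in a CSTR are evaluated at the outlet concentration: r_P = 0.105×2.795^1.5 = 0.4908, r_Q = 0.200×2.795^0.5 = 0.3344.
Fraction of consumed A going to P: r_P/(r_P+r_Q) = 0.5947.
C_P = 0.5947·C_{A0}·X = 0.5947×5.91×0.527 = 1.85 mol/L; Y_P = C_P/C_{A0} = 0.313.

0.313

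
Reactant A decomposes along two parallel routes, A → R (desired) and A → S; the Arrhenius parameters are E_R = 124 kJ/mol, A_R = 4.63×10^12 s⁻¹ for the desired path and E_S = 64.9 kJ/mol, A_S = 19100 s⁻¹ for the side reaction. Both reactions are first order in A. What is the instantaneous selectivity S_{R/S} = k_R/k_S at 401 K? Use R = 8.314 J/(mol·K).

k_R/k_S = (A_R/A_S)·exp[−(E_R−E_S)/(RT)] = (A_R/A_S)·exp[(E_S−E_R)/(RT)].
(E_S−E_R)/(RT) = (64.9−124)×10³/(8.314×401) = -59100/3334 = -17.73.
k_R/k_S = (4.63×10^12/19100)·exp(-17.73) = 2.424×10^8 × 2.001×10^-8 = 4.85.
Since E_R > E_S, raising the temperature improves selectivity toward R.

4.85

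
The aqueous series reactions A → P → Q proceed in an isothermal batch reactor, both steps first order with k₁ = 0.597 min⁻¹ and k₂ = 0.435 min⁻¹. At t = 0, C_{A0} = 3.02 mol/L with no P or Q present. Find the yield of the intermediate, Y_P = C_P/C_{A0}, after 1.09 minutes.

0.371

Solving the coupled first-order balances gives C_P(t) = [k₁/(k₂−k₁)]·C_{A0}·(e^(−k₁t) − e^(−k₂t)).
e^(−k₁t) = e^(−0.597×1.09) = e^(−0.6507) = 0.5217; e^(−k₂t) = e^(−0.4742) = 0.6224.
C_P = 0.597×3.02/(0.435−0.597) × (0.5217−0.6224) = (-11.13)×(-0.1007) = 1.121 mol/L.
Y_P = C_P/C_{A0} = 1.121/3.02 = 0.371.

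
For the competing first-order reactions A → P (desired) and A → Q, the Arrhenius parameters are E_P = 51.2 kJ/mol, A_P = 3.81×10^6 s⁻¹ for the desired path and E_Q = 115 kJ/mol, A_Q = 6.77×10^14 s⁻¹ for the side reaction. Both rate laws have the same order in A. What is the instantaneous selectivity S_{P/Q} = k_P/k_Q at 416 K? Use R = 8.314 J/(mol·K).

0.578

Since both paths have the same order in A, the concentration cancels and S_{P/Q} = k_P/k_Q = (A_P/A_Q)·exp[(E_Q−E_P)/(RT)].
(E_Q−E_P)/(RT) = (115−51.2)×10³/(8.314×416) = 63800/3459 = 18.45.
k_P/k_Q = (3.81×10^6/6.77×10^14)·exp(18.45) = 5.628×10^-9 × 1.026×10^8 = 0.578.
Since E_P < E_Q, lowering the temperature improves selectivity toward P.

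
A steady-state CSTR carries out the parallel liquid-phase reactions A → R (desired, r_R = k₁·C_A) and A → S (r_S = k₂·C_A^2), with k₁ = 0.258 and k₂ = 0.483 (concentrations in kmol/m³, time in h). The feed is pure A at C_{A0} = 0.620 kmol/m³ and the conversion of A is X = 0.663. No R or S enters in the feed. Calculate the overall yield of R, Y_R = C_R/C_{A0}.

Exit C_A = C_{A0}(1−X) = 0.620×0.337 = 0.2089 kmol/m³.
In a CSTR the entire volume is at exit conditions, so r_R = 0.258×0.2089 = 0.05391 and r_S = 0.483×0.2089^2 = 0.02109.
Fraction of consumed A going to R: r_R/(r_R+r_S) = 0.7188.
C_R = 0.7188·C_{A0}·X = 0.7188×0.620×0.663 = 0.295 kmol/m³; Y_R = C_R/C_{A0} = 0.477.

0.477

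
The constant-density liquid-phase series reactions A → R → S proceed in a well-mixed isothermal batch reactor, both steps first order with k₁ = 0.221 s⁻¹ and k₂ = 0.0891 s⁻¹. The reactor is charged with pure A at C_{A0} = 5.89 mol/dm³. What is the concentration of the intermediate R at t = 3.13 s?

2.53 mol/dm³

The intermediate concentration in a first-order A→B→C sequence is C_R = k₁C_{A0}(e^(−k₁t) − e^(−k₂t))/(k₂−k₁).
e^(−k₁t) = e^(−0.221×3.13) = e^(−0.6917) = 0.5007; e^(−k₂t) = e^(−0.2789) = 0.7566.
C_R = 0.221×5.89/(0.0891−0.221) × (0.5007−0.7566) = (-9.869)×(-0.2559) = 2.526 mol/dm³.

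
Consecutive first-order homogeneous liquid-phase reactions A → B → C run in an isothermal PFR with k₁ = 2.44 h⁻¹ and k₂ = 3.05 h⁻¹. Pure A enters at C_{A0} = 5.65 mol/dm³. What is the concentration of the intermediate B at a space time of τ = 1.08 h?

Solving the coupled first-order balances gives C_B(τ) = [k₁/(k₂−k₁)]·C_{A0}·(e^(−k₁τ) − e^(−k₂τ)).
e^(−k₁τ) = e^(−2.44×1.08) = e^(−2.635) = 0.07170; e^(−k₂τ) = e^(−3.294) = 0.03711.
C_B = 2.44×5.65/(3.05−2.44) × (0.07170−0.03711) = 22.60×0.03460 = 0.7819 mol/dm³.

0.782 mol/dm³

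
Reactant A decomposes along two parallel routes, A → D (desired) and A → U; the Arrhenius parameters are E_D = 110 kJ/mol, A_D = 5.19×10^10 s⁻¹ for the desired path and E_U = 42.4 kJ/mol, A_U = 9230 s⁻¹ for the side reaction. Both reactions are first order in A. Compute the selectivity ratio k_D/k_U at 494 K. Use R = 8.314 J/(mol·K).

k_D/k_U = (A_D/A_U)·exp[−(E_D−E_U)/(RT)] = (A_D/A_U)·exp[(E_U−E_D)/(RT)].
(E_U−E_D)/(RT) = (42.4−110)×10³/(8.314×494) = -67600/4107 = -16.46.
k_D/k_U = (5.19×10^10/9230)·exp(-16.46) = 5.623×10^6 × 7.110×10^-8 = 0.400.

0.400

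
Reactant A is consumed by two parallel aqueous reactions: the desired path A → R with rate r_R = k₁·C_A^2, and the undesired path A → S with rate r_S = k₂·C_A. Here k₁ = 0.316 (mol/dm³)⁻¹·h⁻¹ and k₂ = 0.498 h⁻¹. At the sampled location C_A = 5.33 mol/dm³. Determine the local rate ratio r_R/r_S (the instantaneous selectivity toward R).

S_{R/S} = r_R/r_S = (k₁·C_A^2)/(k₂·C_A) = (k₁/k₂)·C_A.
= (0.316×5.330^2) / (0.498×5.330) = 8.977/2.654 = 3.38.

3.38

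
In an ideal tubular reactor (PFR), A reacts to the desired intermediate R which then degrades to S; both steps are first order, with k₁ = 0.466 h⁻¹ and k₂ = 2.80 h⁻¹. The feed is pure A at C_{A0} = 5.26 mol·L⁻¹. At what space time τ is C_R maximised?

For first-order series the maximum of C_R occurs at τ_opt = ln(k₂/k₁)/(k₂−k₁).
= ln(2.80/0.466)/(2.80−0.466) = ln(6.009)/2.334 = 1.793/2.334 = 0.768 h.

0.768 h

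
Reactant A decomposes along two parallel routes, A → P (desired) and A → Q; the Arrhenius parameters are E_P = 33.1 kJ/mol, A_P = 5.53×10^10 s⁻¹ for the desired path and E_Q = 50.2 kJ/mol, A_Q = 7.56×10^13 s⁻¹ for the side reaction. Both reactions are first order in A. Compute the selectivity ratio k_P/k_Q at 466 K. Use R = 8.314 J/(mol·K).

With equal orders, S_{P/Q} = k_P/k_Q = (A_P/A_Q)·exp[(E_Q−E_P)/(RT)].
(E_Q−E_P)/(RT) = (50.2−33.1)×10³/(8.314×466) = 17100/3874 = 4.414.
k_P/k_Q = (5.53×10^10/7.56×10^13)·exp(4.414) = 7.315×10^-4 × 82.57 = 0.0604.
Since E_P < E_Q, lowering the temperature improves selectivity toward P.

0.0604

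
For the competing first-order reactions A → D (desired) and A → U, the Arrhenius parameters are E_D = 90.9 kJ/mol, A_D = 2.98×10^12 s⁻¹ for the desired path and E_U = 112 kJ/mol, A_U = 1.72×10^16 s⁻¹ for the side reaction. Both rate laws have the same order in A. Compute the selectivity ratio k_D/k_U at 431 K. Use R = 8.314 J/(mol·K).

0.0625

k_D/k_U = (A_D/A_U)·exp[−(E_D−E_U)/(RT)] = (A_D/A_U)·exp[(E_U−E_D)/(RT)].
(E_U−E_D)/(RT) = (112−90.9)×10³/(8.314×431) = 21100/3583 = 5.888.
k_D/k_U = (2.98×10^12/1.72×10^16)·exp(5.888) = 1.733×10^-4 × 360.8 = 0.0625.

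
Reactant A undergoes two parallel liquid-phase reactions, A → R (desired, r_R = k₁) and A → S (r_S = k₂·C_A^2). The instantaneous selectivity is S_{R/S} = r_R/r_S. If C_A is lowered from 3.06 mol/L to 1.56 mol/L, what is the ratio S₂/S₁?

3.85

S_{R/S} = (k₁/k₂)·C_A^-2, so S₂/S₁ = (C_{A,2}/C_{A,1})^-2.
= (1.56/3.06)^(-2) = (0.5098)^(-2) = 3.85.
Selectivity toward R rises as C_A falls — low-concentration operation is favoured.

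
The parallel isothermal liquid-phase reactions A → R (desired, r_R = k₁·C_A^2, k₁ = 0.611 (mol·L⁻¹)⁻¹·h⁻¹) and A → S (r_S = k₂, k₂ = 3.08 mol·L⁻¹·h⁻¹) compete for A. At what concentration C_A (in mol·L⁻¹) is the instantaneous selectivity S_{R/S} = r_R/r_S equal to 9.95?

7.08 mol·L⁻¹

S_{R/S} = (k₁/k₂)·C_A^2 ⇒ C_A = (S·k₂/k₁)^(0.5).
= (9.95×3.08/0.611)^(0.5) = (50.16)^(0.5) = 7.08 mol·L⁻¹.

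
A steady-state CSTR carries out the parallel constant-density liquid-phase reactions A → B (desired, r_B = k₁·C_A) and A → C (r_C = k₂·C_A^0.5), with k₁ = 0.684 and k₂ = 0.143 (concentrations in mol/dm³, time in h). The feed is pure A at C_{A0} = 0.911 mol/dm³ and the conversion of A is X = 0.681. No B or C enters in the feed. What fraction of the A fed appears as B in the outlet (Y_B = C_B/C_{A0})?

0.491

Exit C_A = C_{A0}(1−X) = 0.911×0.319 = 0.2906 mol/dm³.
In a CSTR the entire volume is at exit conditions, so r_B = 0.684×0.2906 = 0.1988 and r_C = 0.143×0.2906^0.5 = 0.07709.
Fraction of consumed A going to B: r_B/(r_B+r_C) = 0.7206.
C_B = 0.7206·C_{A0}·X = 0.7206×0.911×0.681 = 0.447 mol/dm³; Y_B = C_B/C_{A0} = 0.491.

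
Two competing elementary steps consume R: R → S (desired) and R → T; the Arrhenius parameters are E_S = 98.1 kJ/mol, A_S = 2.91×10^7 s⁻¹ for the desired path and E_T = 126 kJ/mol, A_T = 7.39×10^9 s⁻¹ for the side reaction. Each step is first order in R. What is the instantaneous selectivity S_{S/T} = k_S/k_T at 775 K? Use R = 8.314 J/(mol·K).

0.299

k_S/k_T = (A_S/A_T)·exp[−(E_S−E_T)/(RT)] = (A_S/A_T)·exp[(E_T−E_S)/(RT)].
(E_T−E_S)/(RT) = (126−98.1)×10³/(8.314×775) = 27900/6443 = 4.330.
k_S/k_T = (2.91×10^7/7.39×10^9)·exp(4.330) = 0.003938 × 75.95 = 0.299.
Since E_S < E_T, lowering the temperature improves selectivity toward S.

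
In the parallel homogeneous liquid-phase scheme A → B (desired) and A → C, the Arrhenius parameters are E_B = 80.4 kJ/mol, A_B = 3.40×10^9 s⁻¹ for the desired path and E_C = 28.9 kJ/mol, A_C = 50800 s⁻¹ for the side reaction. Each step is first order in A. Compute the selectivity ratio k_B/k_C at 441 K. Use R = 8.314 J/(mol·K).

0.0531

Since both paths have the same order in A, the concentration cancels and S_{B/C} = k_B/k_C = (A_B/A_C)·exp[(E_C−E_B)/(RT)].
(E_C−E_B)/(RT) = (28.9−80.4)×10³/(8.314×441) = -51500/3666 = -14.05.
k_B/k_C = (3.40×10^9/50800)·exp(-14.05) = 66929 × 7.940×10^-7 = 0.0531.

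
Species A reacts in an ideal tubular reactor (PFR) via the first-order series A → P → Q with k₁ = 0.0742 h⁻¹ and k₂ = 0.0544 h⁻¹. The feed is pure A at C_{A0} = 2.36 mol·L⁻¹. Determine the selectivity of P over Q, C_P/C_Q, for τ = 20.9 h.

1.07

For first-order series with pure A initially, C_P(τ) = k₁C_{A0}/(k₂−k₁)·(e^(−k₁τ) − e^(−k₂τ)).
e^(−k₁τ) = e^(−0.0742×20.9) = e^(−1.551) = 0.2121; e^(−k₂τ) = e^(−1.137) = 0.3208.
C_P = 0.0742×2.36/(0.0544−0.0742) × (0.2121−0.3208) = (-8.844)×(-0.1087) = 0.9614 mol·L⁻¹.
C_A = C_{A0}e^(−k₁τ) = 0.5005 mol·L⁻¹, so C_Q = C_{A0}−C_A−C_P = 0.8980 mol·L⁻¹; C_P/C_Q = 1.07.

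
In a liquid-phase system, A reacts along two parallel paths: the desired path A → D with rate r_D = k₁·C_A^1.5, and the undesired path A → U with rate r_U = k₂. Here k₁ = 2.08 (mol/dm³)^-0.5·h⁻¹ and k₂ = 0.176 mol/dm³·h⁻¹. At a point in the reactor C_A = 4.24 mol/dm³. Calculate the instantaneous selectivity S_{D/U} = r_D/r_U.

103

S_{D/U} = r_D/r_U = (k₁·C_A^1.5)/(k₂) = (k₁/k₂)·C_A^1.5.
= (2.08×4.240^1.5) / (0.176) = 18.16/0.1760 = 103.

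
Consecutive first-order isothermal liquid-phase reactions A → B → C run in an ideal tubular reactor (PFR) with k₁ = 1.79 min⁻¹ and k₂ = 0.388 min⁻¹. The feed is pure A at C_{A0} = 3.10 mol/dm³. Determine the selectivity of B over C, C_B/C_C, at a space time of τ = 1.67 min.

The intermediate concentration in a first-order A→B→C sequence is C_B = k₁C_{A0}(e^(−k₁τ) − e^(−k₂τ))/(k₂−k₁).
e^(−k₁τ) = e^(−1.79×1.67) = e^(−2.989) = 0.05032; e^(−k₂τ) = e^(−0.6480) = 0.5231.
C_B = 1.79×3.10/(0.388−1.79) × (0.05032−0.5231) = (-3.958)×(-0.4728) = 1.871 mol/dm³.
C_A = C_{A0}e^(−k₁τ) = 0.1560 mol/dm³, so C_C = C_{A0}−C_A−C_B = 1.073 mol/dm³; C_B/C_C = 1.74.

1.74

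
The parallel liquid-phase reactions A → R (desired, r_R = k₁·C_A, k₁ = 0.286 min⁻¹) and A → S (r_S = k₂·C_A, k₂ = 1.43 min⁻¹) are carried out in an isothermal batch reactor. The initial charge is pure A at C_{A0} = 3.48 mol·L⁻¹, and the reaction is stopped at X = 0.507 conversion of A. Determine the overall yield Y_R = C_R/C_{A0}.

C_A = C_{A0}(1−X) = 1.716 mol·L⁻¹.
Both paths are first order in A, so the instantaneous fraction to R is constant: dC_R/d(−C_A) = k₁/(k₁+k₂) = 0.1667.
C_R = 0.1667·(C_{A0}−C_A) = 0.1667×1.764 = 0.294 mol·L⁻¹.
Y_R = C_R/C_{A0} = 0.2941/3.48 = 0.0845.

0.0845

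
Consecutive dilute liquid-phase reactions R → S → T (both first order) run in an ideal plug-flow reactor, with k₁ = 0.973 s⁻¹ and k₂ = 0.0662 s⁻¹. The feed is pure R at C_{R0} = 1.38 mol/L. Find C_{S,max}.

1.13 mol/L

For a first-order series the maximum intermediate yield is C_{S,max}/C_{R0} = (k₁/k₂)^[k₂/(k₂−k₁)].
= (0.973/0.0662)^(0.0662/(0.0662−0.973)) = (14.70)^(-0.07300) = 0.8218.
C_{S,max} = 0.8218×1.38 = 1.13 mol/L.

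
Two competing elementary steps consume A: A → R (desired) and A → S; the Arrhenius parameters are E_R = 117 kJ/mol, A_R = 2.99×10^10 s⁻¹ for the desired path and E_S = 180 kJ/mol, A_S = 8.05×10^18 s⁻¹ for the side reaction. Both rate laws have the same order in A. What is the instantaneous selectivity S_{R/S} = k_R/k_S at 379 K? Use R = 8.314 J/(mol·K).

Since both paths have the same order in A, the concentration cancels and S_{R/S} = k_R/k_S = (A_R/A_S)·exp[(E_S−E_R)/(RT)].
(E_S−E_R)/(RT) = (180−117)×10³/(8.314×379) = 63000/3151 = 19.99.
k_R/k_S = (2.99×10^10/8.05×10^18)·exp(19.99) = 3.714×10^-9 × 4.821×10^8 = 1.79.
Since E_R < E_S, lowering the temperature improves selectivity toward R.

1.79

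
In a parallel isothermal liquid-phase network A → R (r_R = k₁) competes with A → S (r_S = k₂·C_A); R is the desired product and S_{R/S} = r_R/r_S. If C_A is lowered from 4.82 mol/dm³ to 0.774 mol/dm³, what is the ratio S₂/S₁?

6.23

S_{R/S} = (k₁/k₂)·C_A⁻¹, so S₂/S₁ = (C_{A,2}/C_{A,1})⁻¹.
= 4.82/0.774 = 6.23.
Selectivity toward R rises as C_A falls — low-concentration operation is favoured.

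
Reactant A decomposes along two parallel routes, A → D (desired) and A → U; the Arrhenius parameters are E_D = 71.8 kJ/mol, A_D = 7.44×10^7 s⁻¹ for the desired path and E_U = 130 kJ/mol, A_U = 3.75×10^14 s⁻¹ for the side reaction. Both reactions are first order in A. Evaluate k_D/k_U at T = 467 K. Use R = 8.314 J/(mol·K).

Since both paths have the same order in A, the concentration cancels and S_{D/U} = k_D/k_U = (A_D/A_U)·exp[(E_U−E_D)/(RT)].
(E_U−E_D)/(RT) = (130−71.8)×10³/(8.314×467) = 58200/3883 = 14.99.
k_D/k_U = (7.44×10^7/3.75×10^14)·exp(14.99) = 1.984×10^-7 × 3.236×10^6 = 0.642.
Since E_D < E_U, lowering the temperature improves selectivity toward D.

0.642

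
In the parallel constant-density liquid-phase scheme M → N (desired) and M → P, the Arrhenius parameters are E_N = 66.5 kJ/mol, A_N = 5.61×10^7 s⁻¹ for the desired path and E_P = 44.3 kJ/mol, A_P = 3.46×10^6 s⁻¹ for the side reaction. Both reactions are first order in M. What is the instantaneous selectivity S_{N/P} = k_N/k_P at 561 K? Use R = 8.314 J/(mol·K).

k_N/k_P = (A_N/A_P)·exp[−(E_N−E_P)/(RT)] = (A_N/A_P)·exp[(E_P−E_N)/(RT)].
(E_P−E_N)/(RT) = (44.3−66.5)×10³/(8.314×561) = -22200/4664 = -4.760.
k_N/k_P = (5.61×10^7/3.46×10^6)·exp(-4.760) = 16.21 × 0.008568 = 0.139.
Since E_N > E_P, raising the temperature improves selectivity toward N.

0.139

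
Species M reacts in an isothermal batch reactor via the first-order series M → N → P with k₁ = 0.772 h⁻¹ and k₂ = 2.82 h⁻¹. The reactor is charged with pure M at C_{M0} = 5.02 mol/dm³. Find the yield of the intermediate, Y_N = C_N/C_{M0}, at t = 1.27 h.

Solving the coupled first-order balances gives C_N(t) = [k₁/(k₂−k₁)]·C_{M0}·(e^(−k₁t) − e^(−k₂t)).
e^(−k₁t) = e^(−0.772×1.27) = e^(−0.9804) = 0.3751; e^(−k₂t) = e^(−3.581) = 0.02784.
C_N = 0.772×5.02/(2.82−0.772) × (0.3751−0.02784) = 1.892×0.3473 = 0.6572 mol/dm³.
Y_N = C_N/C_{M0} = 0.6572/5.02 = 0.131.

0.131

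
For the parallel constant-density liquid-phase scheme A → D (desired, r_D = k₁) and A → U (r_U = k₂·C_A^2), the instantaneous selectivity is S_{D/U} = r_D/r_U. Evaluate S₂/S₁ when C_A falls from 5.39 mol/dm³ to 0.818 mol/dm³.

S_{D/U} = (k₁/k₂)·C_A^-2, so S₂/S₁ = (C_{A,2}/C_{A,1})^-2.
= (0.818/5.39)^(-2) = (0.1518)^(-2) = 43.4.
Selectivity toward D rises as C_A falls — low-concentration operation is favoured.

43.4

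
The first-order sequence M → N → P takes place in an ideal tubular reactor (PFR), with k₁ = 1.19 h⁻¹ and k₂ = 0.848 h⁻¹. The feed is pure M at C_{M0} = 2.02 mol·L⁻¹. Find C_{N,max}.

0.872 mol·L⁻¹

At the optimum, C_{N,max}/C_{M0} = (k₁/k₂)^[k₂/(k₂−k₁)].
= (1.19/0.848)^(0.848/(0.848−1.19)) = (1.403)^(-2.480) = 0.4317.
C_{N,max} = 0.4317×2.02 = 0.872 mol·L⁻¹.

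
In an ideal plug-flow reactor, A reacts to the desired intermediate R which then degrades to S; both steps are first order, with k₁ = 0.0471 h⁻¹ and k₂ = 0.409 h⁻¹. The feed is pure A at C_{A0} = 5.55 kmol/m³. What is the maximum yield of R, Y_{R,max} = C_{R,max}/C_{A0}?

Evaluating C_R at τ_opt = ln(k₂/k₁)/(k₂−k₁) gives C_{R,max}/C_{A0} = (k₁/k₂)^[k₂/(k₂−k₁)].
= (0.0471/0.409)^(0.409/(0.409−0.0471)) = (0.1152)^(1.130) = 0.08692.

0.0869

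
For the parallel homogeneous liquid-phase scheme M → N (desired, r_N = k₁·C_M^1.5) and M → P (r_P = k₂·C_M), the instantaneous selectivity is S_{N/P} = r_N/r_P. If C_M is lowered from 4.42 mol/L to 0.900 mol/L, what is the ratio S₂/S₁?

0.451

S_{N/P} = (k₁/k₂)·C_M^0.5, so S₂/S₁ = (C_{M,2}/C_{M,1})^0.5.
= (0.900/4.42)^0.5 = (0.2036)^0.5 = 0.451.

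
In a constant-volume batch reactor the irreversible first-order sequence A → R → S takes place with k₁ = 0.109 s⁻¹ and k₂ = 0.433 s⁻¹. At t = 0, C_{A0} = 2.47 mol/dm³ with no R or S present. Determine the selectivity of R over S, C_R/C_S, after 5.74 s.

0.485

For first-order series with pure A initially, C_R(t) = k₁C_{A0}/(k₂−k₁)·(e^(−k₁t) − e^(−k₂t)).
e^(−k₁t) = e^(−0.109×5.74) = e^(−0.6257) = 0.5349; e^(−k₂t) = e^(−2.485) = 0.08329.
C_R = 0.109×2.47/(0.433−0.109) × (0.5349−0.08329) = 0.8310×0.4516 = 0.3753 mol/dm³.
C_A = C_{A0}e^(−k₁t) = 1.321 mol/dm³, so C_S = C_{A0}−C_A−C_R = 0.7735 mol/dm³; C_R/C_S = 0.485.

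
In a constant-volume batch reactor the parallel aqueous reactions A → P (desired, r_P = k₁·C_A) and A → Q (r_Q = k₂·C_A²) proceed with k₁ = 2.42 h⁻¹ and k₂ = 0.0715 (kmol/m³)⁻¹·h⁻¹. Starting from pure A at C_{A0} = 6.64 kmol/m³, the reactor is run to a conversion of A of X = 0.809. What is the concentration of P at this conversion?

C_A = C_{A0}(1−X) = 1.268 kmol/m³.
Along a PFR/batch, dC_P/dC_A = −r_P/(r_P+r_Q) = −k₁/(k₁+k₂·C_A).
Integrating from C_{A0} to C_A: C_P = (2.42/0.0715)·ln[(2.42+0.0715·6.64)/(2.42+0.0715·1.27)] = 33.85·ln(2.895/2.511) = 4.818 kmol/m³.

4.82 kmol/m³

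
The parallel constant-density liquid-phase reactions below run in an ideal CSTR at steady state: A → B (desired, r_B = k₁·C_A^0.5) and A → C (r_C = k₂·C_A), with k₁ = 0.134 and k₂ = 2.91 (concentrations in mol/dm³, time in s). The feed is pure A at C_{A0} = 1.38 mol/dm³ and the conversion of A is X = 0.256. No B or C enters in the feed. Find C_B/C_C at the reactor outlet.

0.0454

Exit C_A = C_{A0}(1−X) = 1.38×0.744 = 1.027 mol/dm³.
A CSTR operates uniformly at the exit composition, giving r_B = 0.1358 and r_C = 2.988 (each k·C_A^n at C_A = 1.027).
Overall selectivity = C_B/C_C = r_Bτ/(r_Cτ) = r_B/r_C = 0.0454.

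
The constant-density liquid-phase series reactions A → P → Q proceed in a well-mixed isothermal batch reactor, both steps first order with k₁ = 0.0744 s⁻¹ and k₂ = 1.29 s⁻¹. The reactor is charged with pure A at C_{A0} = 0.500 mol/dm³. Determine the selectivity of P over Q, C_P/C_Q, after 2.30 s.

0.445

The intermediate concentration in a first-order A→B→C sequence is C_P = k₁C_{A0}(e^(−k₁t) − e^(−k₂t))/(k₂−k₁).
e^(−k₁t) = e^(−0.0744×2.30) = e^(−0.1711) = 0.8427; e^(−k₂t) = e^(−2.967) = 0.05146.
C_P = 0.0744×0.500/(1.29−0.0744) × (0.8427−0.05146) = 0.03060×0.7913 = 0.02421 mol/dm³.
C_A = C_{A0}e^(−k₁t) = 0.4214 mol/dm³, so C_Q = C_{A0}−C_A−C_P = 0.05443 mol/dm³; C_P/C_Q = 0.445.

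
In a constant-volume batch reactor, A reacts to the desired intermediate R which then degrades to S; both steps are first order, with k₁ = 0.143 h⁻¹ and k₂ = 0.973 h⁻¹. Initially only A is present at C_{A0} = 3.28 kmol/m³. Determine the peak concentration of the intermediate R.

0.346 kmol/m³

Evaluating C_R at t_opt = ln(k₂/k₁)/(k₂−k₁) gives C_{R,max}/C_{A0} = (k₁/k₂)^[k₂/(k₂−k₁)].
= (0.143/0.973)^(0.973/(0.973−0.143)) = (0.1470)^(1.172) = 0.1056.
C_{R,max} = 0.1056×3.28 = 0.346 kmol/m³.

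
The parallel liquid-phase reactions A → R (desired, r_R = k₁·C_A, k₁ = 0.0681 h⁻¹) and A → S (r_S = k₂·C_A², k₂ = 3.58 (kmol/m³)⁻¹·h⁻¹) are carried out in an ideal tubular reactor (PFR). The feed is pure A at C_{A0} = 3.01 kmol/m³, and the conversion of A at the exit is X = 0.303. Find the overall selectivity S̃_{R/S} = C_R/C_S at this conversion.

0.00753

C_A = C_{A0}(1−X) = 2.098 kmol/m³.
Along a PFR/batch, dC_R/dC_A = −r_R/(r_R+r_S) = −k₁/(k₁+k₂·C_A).
Integrating from C_{A0} to C_A: C_R = (0.0681/3.58)·ln[(0.0681+3.58·3.01)/(0.0681+3.58·2.10)] = 0.01902·ln(10.84/7.579) = 0.006815 kmol/m³.
C_S = (C_{A0}−C_A)−C_R = 0.9052 kmol/m³; S̃_{R/S} = 0.006815/0.9052 = 0.00753.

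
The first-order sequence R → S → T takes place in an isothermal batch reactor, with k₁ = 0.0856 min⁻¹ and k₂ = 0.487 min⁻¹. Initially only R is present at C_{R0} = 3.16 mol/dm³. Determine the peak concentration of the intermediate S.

At the optimum, C_{S,max}/C_{R0} = (k₁/k₂)^[k₂/(k₂−k₁)].
= (0.0856/0.487)^(0.487/(0.487−0.0856)) = (0.1758)^(1.213) = 0.1213.
C_{S,max} = 0.1213×3.16 = 0.383 mol/dm³.

0.383 mol/dm³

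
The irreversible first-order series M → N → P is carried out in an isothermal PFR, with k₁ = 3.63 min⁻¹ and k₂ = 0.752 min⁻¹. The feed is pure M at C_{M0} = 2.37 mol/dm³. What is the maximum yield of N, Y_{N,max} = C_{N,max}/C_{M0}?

0.663

For a first-order series the maximum intermediate yield is C_{N,max}/C_{M0} = (k₁/k₂)^[k₂/(k₂−k₁)].
= (3.63/0.752)^(0.752/(0.752−3.63)) = (4.827)^(-0.2613) = 0.6628.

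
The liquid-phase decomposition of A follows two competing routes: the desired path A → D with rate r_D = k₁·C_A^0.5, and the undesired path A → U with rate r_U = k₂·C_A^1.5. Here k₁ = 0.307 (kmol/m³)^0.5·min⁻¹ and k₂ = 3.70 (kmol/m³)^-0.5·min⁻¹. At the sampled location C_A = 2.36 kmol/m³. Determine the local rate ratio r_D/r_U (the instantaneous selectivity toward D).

0.0352

S_{D/U} = r_D/r_U = (k₁·C_A^0.5)/(k₂·C_A^1.5) = (k₁/k₂)·C_A⁻¹.
= (0.307×2.360^0.5) / (3.70×2.360^1.5) = 0.4716/13.41 = 0.0352.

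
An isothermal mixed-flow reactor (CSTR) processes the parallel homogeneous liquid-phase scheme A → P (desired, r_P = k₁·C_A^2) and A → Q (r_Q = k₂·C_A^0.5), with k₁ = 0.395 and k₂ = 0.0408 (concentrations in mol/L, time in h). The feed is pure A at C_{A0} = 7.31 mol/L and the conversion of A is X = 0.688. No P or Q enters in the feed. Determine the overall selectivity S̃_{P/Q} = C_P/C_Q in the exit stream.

33.3

Exit C_A = C_{A0}(1−X) = 7.31×0.312 = 2.281 mol/L.
A CSTR operates uniformly at the exit composition, giving r_P = 2.055 and r_Q = 0.06162 (each k·C_A^n at C_A = 2.281).
Overall selectivity = C_P/C_Q = r_Pτ/(r_Qτ) = r_P/r_Q = 33.3.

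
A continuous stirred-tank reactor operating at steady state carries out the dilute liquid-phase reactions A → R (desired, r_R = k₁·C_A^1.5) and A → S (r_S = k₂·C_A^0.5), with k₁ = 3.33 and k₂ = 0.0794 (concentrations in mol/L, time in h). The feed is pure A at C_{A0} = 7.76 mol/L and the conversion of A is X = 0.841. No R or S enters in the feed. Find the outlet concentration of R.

Exit C_A = C_{A0}(1−X) = 7.76×0.159 = 1.234 mol/L.
A CSTR operates uniformly at the exit composition, giving r_R = 4.564 and r_S = 0.08820 (each k·C_A^n at C_A = 1.234).
Fraction of consumed A going to R: r_R/(r_R+r_S) = 0.9810.
C_R = 0.9810·C_{A0}·X = 0.9810×7.76×0.841 = 6.40 mol/L.

6.40 mol/L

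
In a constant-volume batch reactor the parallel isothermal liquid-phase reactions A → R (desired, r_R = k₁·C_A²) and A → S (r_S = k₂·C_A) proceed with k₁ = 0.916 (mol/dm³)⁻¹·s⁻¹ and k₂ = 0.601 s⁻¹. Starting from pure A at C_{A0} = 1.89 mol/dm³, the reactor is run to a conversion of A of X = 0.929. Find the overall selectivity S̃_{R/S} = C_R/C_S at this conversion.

C_A = C_{A0}(1−X) = 0.1342 mol/dm³.
Along a PFR/batch, dC_S/dC_A = −r_S/(r_R+r_S) = −k₂/(k₂+k₁·C_A).
Integrating from C_{A0} to C_A: C_S = (0.601/0.916)·ln[(0.601+0.916·1.89)/(0.601+0.916·0.134)] = 0.6561·ln(2.332/0.7239) = 0.7676 mol/dm³.
Then C_R = (C_{A0}−C_A) − C_S = 1.756 − 0.7676 = 0.9882 mol/dm³.
S̃_{R/S} = C_R/C_S = 0.9882/0.7676 = 1.29.

1.29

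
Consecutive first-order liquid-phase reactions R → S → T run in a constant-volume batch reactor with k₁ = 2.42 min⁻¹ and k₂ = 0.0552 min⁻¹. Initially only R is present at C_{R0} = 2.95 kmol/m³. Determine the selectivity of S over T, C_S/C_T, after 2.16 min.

9.83

Solving the coupled first-order balances gives C_S(t) = [k₁/(k₂−k₁)]·C_{R0}·(e^(−k₁t) − e^(−k₂t)).
e^(−k₁t) = e^(−2.42×2.16) = e^(−5.227) = 0.005369; e^(−k₂t) = e^(−0.1192) = 0.8876.
C_S = 2.42×2.95/(0.0552−2.42) × (0.005369−0.8876) = (-3.019)×(-0.8822) = 2.663 kmol/m³.
C_R = C_{R0}e^(−k₁t) = 0.01584 kmol/m³, so C_T = C_{R0}−C_R−C_S = 0.2708 kmol/m³; C_S/C_T = 9.83.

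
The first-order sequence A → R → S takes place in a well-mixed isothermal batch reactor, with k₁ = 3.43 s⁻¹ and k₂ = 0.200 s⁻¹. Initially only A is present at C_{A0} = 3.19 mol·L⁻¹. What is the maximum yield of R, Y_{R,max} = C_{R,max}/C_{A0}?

For a first-order series the maximum intermediate yield is C_{R,max}/C_{A0} = (k₁/k₂)^[k₂/(k₂−k₁)].
= (3.43/0.200)^(0.200/(0.200−3.43)) = (17.15)^(-0.06192) = 0.8386.

0.839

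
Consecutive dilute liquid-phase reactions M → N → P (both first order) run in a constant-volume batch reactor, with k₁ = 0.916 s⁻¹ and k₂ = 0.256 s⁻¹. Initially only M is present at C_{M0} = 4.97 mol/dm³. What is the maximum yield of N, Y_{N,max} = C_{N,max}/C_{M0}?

For a first-order series the maximum intermediate yield is C_{N,max}/C_{M0} = (k₁/k₂)^[k₂/(k₂−k₁)].
= (0.916/0.256)^(0.256/(0.256−0.916)) = (3.578)^(-0.3879) = 0.6099.

0.610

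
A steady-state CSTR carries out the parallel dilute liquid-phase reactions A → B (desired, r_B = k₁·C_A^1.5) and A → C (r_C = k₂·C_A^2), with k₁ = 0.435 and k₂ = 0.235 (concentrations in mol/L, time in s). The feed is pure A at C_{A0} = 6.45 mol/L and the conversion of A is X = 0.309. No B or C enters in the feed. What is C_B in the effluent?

Exit C_A = C_{A0}(1−X) = 6.45×0.691 = 4.457 mol/L.
Rates in a CSTR are evaluated at the outlet concentration: r_B = 0.435×4.457^1.5 = 4.093, r_C = 0.235×4.457^2 = 4.668.
Fraction of consumed A going to B: r_B/(r_B+r_C) = 0.4672.
C_B = 0.4672·C_{A0}·X = 0.4672×6.45×0.309 = 0.931 mol/L.

0.931 mol/L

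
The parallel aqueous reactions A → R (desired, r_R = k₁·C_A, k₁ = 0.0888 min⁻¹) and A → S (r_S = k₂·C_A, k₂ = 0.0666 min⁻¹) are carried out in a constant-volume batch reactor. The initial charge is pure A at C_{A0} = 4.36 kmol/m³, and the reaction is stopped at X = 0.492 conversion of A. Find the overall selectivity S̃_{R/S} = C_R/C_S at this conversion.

C_A = C_{A0}(1−X) = 2.215 kmol/m³.
Both paths are first order in A, so the instantaneous fraction to R is constant: dC_R/d(−C_A) = k₁/(k₁+k₂) = 0.5714.
C_R = 0.5714·(C_{A0}−C_A) = 0.5714×2.145 = 1.23 kmol/m³.
C_S = (C_{A0}−C_A)−C_R = 0.9193 kmol/m³; S̃_{R/S} = 1.226/0.9193 = 1.33.

1.33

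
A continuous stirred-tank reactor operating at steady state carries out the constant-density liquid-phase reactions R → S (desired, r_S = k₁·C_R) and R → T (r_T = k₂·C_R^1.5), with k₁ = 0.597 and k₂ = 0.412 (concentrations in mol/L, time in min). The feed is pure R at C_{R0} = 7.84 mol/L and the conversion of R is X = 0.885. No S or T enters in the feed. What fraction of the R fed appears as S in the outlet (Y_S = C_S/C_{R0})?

0.535

Exit C_R = C_{R0}(1−X) = 7.84×0.115 = 0.9016 mol/L.
A CSTR operates uniformly at the exit composition, giving r_S = 0.5383 and r_T = 0.3527 (each k·C_R^n at C_R = 0.9016).
Fraction of consumed R going to S: r_S/(r_S+r_T) = 0.6041.
C_S = 0.6041·C_{R0}·X = 0.6041×7.84×0.885 = 4.19 mol/L; Y_S = C_S/C_{R0} = 0.535.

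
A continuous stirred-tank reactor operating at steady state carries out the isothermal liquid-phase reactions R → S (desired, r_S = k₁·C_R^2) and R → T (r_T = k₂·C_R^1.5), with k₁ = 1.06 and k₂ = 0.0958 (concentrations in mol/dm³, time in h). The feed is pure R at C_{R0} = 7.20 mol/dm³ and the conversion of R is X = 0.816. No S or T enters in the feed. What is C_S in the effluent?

Exit C_R = C_{R0}(1−X) = 7.20×0.184 = 1.325 mol/dm³.
Rates in a CSTR are evaluated at the outlet concentration: r_S = 1.06×1.325^2 = 1.860, r_T = 0.0958×1.325^1.5 = 0.1461.
Fraction of consumed R going to S: r_S/(r_S+r_T) = 0.9272.
C_S = 0.9272·C_{R0}·X = 0.9272×7.20×0.816 = 5.45 mol/dm³.

5.45 mol/dm³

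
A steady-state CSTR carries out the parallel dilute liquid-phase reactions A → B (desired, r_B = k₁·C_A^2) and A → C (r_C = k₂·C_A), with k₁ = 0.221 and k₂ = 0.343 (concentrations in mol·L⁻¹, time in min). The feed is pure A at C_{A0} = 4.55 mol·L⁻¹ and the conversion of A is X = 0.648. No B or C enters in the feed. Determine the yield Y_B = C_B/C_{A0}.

Exit C_A = C_{A0}(1−X) = 4.55×0.352 = 1.602 mol·L⁻¹.
In a CSTR the entire volume is at exit conditions, so r_B = 0.221×1.602^2 = 0.5669 and r_C = 0.343×1.602 = 0.5493.
Fraction of consumed A going to B: r_B/(r_B+r_C) = 0.5079.
C_B = 0.5079·C_{A0}·X = 0.5079×4.55×0.648 = 1.50 mol·L⁻¹; Y_B = C_B/C_{A0} = 0.329.

0.329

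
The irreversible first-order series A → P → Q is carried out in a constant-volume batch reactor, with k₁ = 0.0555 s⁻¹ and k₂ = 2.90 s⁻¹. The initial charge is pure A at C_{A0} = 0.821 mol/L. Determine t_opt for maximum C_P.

Setting dC_P/dt = 0 gives t_opt = ln(k₂/k₁)/(k₂−k₁).
= ln(2.90/0.0555)/(2.90−0.0555) = ln(52.25)/2.845 = 3.956/2.845 = 1.39 s.

1.39 s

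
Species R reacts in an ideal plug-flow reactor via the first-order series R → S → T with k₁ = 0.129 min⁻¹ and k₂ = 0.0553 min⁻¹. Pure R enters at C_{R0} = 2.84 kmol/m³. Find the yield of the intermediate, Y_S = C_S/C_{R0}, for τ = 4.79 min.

For first-order series with pure R initially, C_S(τ) = k₁C_{R0}/(k₂−k₁)·(e^(−k₁τ) − e^(−k₂τ)).
e^(−k₁τ) = e^(−0.129×4.79) = e^(−0.6179) = 0.5391; e^(−k₂τ) = e^(−0.2649) = 0.7673.
C_S = 0.129×2.84/(0.0553−0.129) × (0.5391−0.7673) = (-4.971)×(-0.2282) = 1.134 kmol/m³.
Y_S = C_S/C_{R0} = 1.134/2.84 = 0.399.

0.399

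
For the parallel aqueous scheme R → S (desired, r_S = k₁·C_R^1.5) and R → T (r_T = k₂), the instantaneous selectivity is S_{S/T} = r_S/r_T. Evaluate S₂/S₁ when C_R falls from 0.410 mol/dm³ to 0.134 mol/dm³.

S_{S/T} = (k₁/k₂)·C_R^1.5, so S₂/S₁ = (C_{R,2}/C_{R,1})^1.5.
= (0.134/0.410)^1.5 = (0.3268)^1.5 = 0.187.
Selectivity toward S falls as C_R falls — high-concentration operation is favoured.

0.187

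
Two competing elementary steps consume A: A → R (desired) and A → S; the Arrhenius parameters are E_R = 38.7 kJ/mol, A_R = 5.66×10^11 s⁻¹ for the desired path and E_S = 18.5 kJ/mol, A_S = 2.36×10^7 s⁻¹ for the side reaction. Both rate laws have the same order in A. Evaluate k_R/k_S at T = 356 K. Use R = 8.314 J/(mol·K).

26.1

k_R/k_S = (A_R/A_S)·exp[−(E_R−E_S)/(RT)] = (A_R/A_S)·exp[(E_S−E_R)/(RT)].
(E_S−E_R)/(RT) = (18.5−38.7)×10³/(8.314×356) = -20200/2960 = -6.825.
k_R/k_S = (5.66×10^11/2.36×10^7)·exp(-6.825) = 23983 × 0.001086 = 26.1.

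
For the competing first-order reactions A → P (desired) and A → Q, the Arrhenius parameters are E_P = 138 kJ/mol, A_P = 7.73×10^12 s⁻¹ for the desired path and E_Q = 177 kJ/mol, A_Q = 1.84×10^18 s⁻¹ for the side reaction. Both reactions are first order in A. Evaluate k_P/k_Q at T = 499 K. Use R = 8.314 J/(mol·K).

With equal orders, S_{P/Q} = k_P/k_Q = (A_P/A_Q)·exp[(E_Q−E_P)/(RT)].
(E_Q−E_P)/(RT) = (177−138)×10³/(8.314×499) = 39000/4149 = 9.401.
k_P/k_Q = (7.73×10^12/1.84×10^18)·exp(9.401) = 4.201×10^-6 × 12095 = 0.0508.
Since E_P < E_Q, lowering the temperature improves selectivity toward P.

0.0508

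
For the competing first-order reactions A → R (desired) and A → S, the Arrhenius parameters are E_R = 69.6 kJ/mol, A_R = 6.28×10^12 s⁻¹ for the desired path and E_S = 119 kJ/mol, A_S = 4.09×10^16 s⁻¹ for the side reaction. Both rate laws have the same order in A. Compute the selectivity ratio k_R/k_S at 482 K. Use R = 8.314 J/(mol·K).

34.7

Since both paths have the same order in A, the concentration cancels and S_{R/S} = k_R/k_S = (A_R/A_S)·exp[(E_S−E_R)/(RT)].
(E_S−E_R)/(RT) = (119−69.6)×10³/(8.314×482) = 49400/4007 = 12.33.
k_R/k_S = (6.28×10^12/4.09×10^16)·exp(12.33) = 1.535×10^-4 × 2.258×10^5 = 34.7.
Since E_R < E_S, lowering the temperature improves selectivity toward R.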